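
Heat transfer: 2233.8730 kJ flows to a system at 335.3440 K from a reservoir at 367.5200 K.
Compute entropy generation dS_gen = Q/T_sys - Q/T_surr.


dS_sys = 2233.8730/335.3440 = 6.6614 kJ/K
dS_surr = -2233.8730/367.5200 = -6.0782 kJ/K
dS_gen = 6.6614 - 6.0782 = 0.5832 kJ/K (irreversible)

dS_gen = 0.5832 kJ/K, irreversible


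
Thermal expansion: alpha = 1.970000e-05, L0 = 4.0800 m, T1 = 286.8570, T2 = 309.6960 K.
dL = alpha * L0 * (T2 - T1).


dT = 22.8390 K
dL = 1.970000e-05 * 4.0800 * 22.8390 = 0.001836 m
L_final = 4.081836 m

dL = 0.001836 m


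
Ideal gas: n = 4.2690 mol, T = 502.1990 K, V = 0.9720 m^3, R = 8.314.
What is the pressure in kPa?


P = nRT/V = 4.2690 * 8.314 * 502.1990 / 0.9720
= 17824.2809 / 0.9720 = 18337.7376 Pa = 18.3377 kPa

18.3377 kPa


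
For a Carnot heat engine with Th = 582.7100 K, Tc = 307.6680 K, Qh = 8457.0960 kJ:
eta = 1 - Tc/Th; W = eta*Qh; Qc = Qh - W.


eta = 1 - 307.6680/582.7100 = 0.4720
W = 0.4720 * 8457.0960 = 3991.7911 kJ
Qc = 8457.0960 - 3991.7911 = 4465.3049 kJ

eta = 47.2005%, W = 3991.7911 kJ, Qc = 4465.3049 kJ


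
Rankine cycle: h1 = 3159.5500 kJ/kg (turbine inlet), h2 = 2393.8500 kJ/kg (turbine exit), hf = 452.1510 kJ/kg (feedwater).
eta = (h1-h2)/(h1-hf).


W = 765.7000 kJ/kg
Q_in = 2707.3990 kJ/kg
eta = 0.2828 = 28.2818%

eta = 28.2818%


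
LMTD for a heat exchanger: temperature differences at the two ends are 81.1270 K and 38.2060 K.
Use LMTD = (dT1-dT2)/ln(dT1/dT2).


dT1/dT2 = 2.1234
ln(dT1/dT2) = 0.7530
LMTD = 42.9210 / 0.7530 = 56.9982 K

56.9982 K


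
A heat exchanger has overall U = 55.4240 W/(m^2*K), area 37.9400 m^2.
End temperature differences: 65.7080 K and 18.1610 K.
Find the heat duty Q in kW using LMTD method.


LMTD = 36.9744 K
Q = 55.4240 * 37.9400 * 36.9744 = 77749.2437 W = 77.7492 kW

77.7492 kW


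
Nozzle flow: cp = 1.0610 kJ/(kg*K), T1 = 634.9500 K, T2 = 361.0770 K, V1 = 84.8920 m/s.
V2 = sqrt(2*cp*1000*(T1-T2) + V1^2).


dT = 273.8730 K
2*cp*1000*dT = 581158.5060
V1^2 = 7206.6517
V2 = sqrt(588365.1577) = 767.0496 m/s

767.0496 m/s


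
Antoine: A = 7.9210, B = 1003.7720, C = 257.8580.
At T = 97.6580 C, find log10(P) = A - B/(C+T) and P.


C+T = 355.5160
B/(C+T) = 2.8234
log10(P) = 7.9210 - 2.8234 = 5.0976
P = 10^5.0976 = 125192.1634 mmHg

125192.1634 mmHg


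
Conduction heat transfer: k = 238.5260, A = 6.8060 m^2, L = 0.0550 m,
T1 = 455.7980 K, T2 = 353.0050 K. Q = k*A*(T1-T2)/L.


dT = 102.7930 K
Q = 238.5260 * 6.8060 * 102.7930 / 0.0550 = 3034090.4367 W

3034090.4367 W


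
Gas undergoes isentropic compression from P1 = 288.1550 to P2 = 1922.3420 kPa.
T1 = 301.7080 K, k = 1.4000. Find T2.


(k-1)/k = 0.2857
(P2/P1)^exp = 1.7198
T2 = 301.7080 * 1.7198 = 518.8882 K

518.8882 K


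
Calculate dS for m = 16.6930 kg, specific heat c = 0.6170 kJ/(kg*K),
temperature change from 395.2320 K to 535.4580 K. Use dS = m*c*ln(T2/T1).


T2/T1 = 1.3548
ln(T2/T1) = 0.3036
dS = 16.6930 * 0.6170 * 0.3036 = 3.1275 kJ/K

3.1275 kJ/K


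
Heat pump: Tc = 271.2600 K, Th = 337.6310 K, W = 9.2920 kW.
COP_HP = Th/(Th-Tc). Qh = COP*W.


COP = 337.6310 / 66.3710 = 5.0870
Qh = 5.0870 * 9.2920 = 47.2686 kW

COP = 5.0870, Qh = 47.2686 kW


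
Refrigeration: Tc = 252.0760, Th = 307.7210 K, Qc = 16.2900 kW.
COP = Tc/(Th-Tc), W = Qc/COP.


COP = 252.0760 / 55.6450 = 4.5301
W = 16.2900 / 4.5301 = 3.5960 kW

COP = 4.5301, W = 3.5960 kW


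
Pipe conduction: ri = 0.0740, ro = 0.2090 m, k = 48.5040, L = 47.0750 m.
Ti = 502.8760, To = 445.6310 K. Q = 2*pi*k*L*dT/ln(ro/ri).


dT = 57.2450 K
ln(ro/ri) = 1.0383
Q = 2*pi*48.5040*47.0750*57.2450 / 1.0383 = 790997.9506 W

790997.9506 W


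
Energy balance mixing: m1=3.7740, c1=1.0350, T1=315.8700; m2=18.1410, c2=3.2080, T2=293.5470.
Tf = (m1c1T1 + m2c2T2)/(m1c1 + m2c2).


num = 18317.1741
den = 62.1024
Tf = 294.9511 K

294.9511 K


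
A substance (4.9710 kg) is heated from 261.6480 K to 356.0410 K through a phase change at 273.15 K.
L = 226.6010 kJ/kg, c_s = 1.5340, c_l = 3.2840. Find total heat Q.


Q1 (sensible, solid) = 4.9710 * 1.5340 * 11.5020 = 87.7087 kJ
Q2 (latent) = 4.9710 * 226.6010 = 1126.4336 kJ
Q3 (sensible, liquid) = 4.9710 * 3.2840 * 82.8910 = 1353.1760 kJ
Q_total = 2567.3182 kJ

2567.3182 kJ


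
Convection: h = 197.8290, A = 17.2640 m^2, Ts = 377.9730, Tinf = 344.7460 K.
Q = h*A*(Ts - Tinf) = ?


dT = 33.2270 K
Q = 197.8290 * 17.2640 * 33.2270 = 113480.8329 W

113480.8329 W


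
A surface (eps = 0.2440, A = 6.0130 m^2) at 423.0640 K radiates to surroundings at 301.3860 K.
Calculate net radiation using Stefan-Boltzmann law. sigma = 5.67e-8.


T^4 = 3.2035e+10
Tsurr^4 = 8.2507e+09
Q = 0.2440 * 5.67e-8 * 6.0130 * 2.3784e+10 = 1978.5788 W

1978.5788 W


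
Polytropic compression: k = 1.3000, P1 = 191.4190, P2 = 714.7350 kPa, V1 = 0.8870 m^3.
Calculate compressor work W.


(k-1)/k = 0.2308
(P2/P1)^exp = 1.3553
W = 4.3333 * 191.4190 * 0.8870 * (1.3553 - 1) = 261.4157 kJ

261.4157 kJ


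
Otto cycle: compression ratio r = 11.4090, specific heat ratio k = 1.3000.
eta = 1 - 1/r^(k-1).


r^(k-1) = 2.0757
eta = 1 - 1/2.0757 = 0.5182 = 51.8246%

51.8246%


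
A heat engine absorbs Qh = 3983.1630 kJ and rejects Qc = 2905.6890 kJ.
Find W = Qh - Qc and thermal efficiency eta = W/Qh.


W = 3983.1630 - 2905.6890 = 1077.4740 kJ
eta = 1077.4740 / 3983.1630 = 0.2705 = 27.0507%

W = 1077.4740 kJ, eta = 27.0507%


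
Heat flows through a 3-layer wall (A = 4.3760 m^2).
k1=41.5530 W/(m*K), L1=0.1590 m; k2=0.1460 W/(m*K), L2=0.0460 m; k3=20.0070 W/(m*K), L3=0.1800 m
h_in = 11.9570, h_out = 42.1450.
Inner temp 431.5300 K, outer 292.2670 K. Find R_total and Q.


R_conv_in = 1/(11.9570*4.3760) = 0.0191
R_1 = 0.1590/(41.5530*4.3760) = 0.0009
R_2 = 0.0460/(0.1460*4.3760) = 0.0720
R_3 = 0.1800/(20.0070*4.3760) = 0.0021
R_conv_out = 1/(42.1450*4.3760) = 0.0054
R_total = 0.0995 K/W
Q = 139.2630 / 0.0995 = 1400.1413 W

R_total = 0.0995 K/W, Q = 1400.1413 W


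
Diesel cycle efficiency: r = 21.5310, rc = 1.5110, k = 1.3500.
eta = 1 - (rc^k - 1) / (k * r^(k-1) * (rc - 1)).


r^(k-1) = 2.9280
rc^k = 1.7459
eta = 0.6307 = 63.0747%

63.0747%


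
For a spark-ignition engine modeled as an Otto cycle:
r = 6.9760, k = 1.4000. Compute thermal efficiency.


r^(k-1) = 2.1749
eta = 1 - 1/2.1749 = 0.5402 = 54.0212%

54.0212%


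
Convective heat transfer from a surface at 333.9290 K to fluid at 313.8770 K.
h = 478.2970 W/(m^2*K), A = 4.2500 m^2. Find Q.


dT = 20.0520 K
Q = 478.2970 * 4.2500 * 20.0520 = 40760.9486 W

40760.9486 W


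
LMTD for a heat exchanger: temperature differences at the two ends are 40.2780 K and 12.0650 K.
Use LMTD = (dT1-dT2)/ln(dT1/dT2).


dT1/dT2 = 3.3384
ln(dT1/dT2) = 1.2055
LMTD = 28.2130 / 1.2055 = 23.4036 K

23.4036 K


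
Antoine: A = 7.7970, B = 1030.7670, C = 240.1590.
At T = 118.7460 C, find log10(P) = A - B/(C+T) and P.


C+T = 358.9050
B/(C+T) = 2.8720
log10(P) = 7.7970 - 2.8720 = 4.9250
P = 10^4.9250 = 84143.9191 mmHg

84143.9191 mmHg


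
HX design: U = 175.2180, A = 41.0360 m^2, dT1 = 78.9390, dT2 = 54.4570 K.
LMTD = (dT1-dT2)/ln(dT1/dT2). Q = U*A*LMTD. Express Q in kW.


LMTD = 65.9423 K
Q = 175.2180 * 41.0360 * 65.9423 = 474141.3051 W = 474.1413 kW

474.1413 kW


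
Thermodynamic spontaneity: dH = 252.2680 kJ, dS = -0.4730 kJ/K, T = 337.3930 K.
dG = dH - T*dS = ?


T*dS = 337.3930 * -0.4730 = -159.5869 kJ
dG = 252.2680 + 159.5869 = 411.8549 kJ (non-spontaneous)

dG = 411.8549 kJ, non-spontaneous


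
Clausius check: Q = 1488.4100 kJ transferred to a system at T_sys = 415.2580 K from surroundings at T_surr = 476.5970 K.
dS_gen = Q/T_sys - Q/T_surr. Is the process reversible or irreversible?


dS_sys = 1488.4100/415.2580 = 3.5843 kJ/K
dS_surr = -1488.4100/476.5970 = -3.1230 kJ/K
dS_gen = 3.5843 - 3.1230 = 0.4613 kJ/K (irreversible)

dS_gen = 0.4613 kJ/K, irreversible


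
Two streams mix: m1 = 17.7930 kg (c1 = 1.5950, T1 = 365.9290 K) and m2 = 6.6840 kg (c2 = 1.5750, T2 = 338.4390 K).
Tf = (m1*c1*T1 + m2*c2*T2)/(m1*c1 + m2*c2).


num = 13947.8535
den = 38.9071
Tf = 358.4909 K

358.4909 K


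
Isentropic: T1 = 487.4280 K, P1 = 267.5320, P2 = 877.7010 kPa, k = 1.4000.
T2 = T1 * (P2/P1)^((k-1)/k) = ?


(k-1)/k = 0.2857
(P2/P1)^exp = 1.4042
T2 = 487.4280 * 1.4042 = 684.4326 K

684.4326 K


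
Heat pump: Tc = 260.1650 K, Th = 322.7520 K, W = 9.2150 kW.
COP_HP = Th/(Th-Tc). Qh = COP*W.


COP = 322.7520 / 62.5870 = 5.1569
Qh = 5.1569 * 9.2150 = 47.5204 kW

COP = 5.1569, Qh = 47.5204 kW


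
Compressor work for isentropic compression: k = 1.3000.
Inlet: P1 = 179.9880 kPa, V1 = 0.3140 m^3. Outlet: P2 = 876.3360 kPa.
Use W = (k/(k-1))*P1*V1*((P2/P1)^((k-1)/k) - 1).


(k-1)/k = 0.2308
(P2/P1)^exp = 1.4409
W = 4.3333 * 179.9880 * 0.3140 * (1.4409 - 1) = 107.9806 kJ

107.9806 kJ


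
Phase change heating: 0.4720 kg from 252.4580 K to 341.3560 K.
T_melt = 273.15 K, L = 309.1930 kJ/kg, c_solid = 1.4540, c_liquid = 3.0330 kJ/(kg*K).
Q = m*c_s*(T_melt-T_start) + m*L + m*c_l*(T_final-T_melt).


Q1 (sensible, solid) = 0.4720 * 1.4540 * 20.6920 = 14.2007 kJ
Q2 (latent) = 0.4720 * 309.1930 = 145.9391 kJ
Q3 (sensible, liquid) = 0.4720 * 3.0330 * 68.2060 = 97.6421 kJ
Q_total = 257.7818 kJ

257.7818 kJ


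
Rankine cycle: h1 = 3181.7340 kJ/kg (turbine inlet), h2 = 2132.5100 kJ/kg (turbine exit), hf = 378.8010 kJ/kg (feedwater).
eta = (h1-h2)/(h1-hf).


W = 1049.2240 kJ/kg
Q_in = 2802.9330 kJ/kg
eta = 0.3743 = 37.4331%

eta = 37.4331%


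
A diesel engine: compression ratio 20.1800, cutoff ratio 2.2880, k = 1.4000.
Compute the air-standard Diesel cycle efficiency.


r^(k-1) = 3.3264
rc^k = 3.1859
eta = 0.6356 = 63.5559%

63.5559%


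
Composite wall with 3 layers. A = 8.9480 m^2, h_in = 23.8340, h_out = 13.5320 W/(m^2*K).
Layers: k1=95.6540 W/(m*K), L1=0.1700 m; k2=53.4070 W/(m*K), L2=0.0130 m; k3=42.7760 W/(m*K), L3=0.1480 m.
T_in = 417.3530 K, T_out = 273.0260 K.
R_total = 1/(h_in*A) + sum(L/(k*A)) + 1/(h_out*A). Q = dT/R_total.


R_conv_in = 1/(23.8340*8.9480) = 0.0047
R_1 = 0.1700/(95.6540*8.9480) = 0.0002
R_2 = 0.0130/(53.4070*8.9480) = 2.7203e-05
R_3 = 0.1480/(42.7760*8.9480) = 0.0004
R_conv_out = 1/(13.5320*8.9480) = 0.0083
R_total = 0.0136 K/W
Q = 144.3270 / 0.0136 = 10643.4585 W

R_total = 0.0136 K/W, Q = 10643.4585 W


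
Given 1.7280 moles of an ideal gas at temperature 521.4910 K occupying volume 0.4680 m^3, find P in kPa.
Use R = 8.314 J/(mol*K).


P = nRT/V = 1.7280 * 8.314 * 521.4910 / 0.4680
= 7492.0484 / 0.4680 = 16008.6505 Pa = 16.0087 kPa

16.0087 kPa


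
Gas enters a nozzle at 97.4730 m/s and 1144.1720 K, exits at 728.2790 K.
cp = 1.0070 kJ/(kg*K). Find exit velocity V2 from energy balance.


dT = 415.8930 K
2*cp*1000*dT = 837608.5020
V1^2 = 9500.9857
V2 = sqrt(847109.4877) = 920.3855 m/s

920.3855 m/s


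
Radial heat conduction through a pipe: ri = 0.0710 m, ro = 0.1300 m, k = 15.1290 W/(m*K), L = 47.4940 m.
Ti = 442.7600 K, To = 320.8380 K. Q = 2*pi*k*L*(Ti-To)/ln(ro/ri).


dT = 121.9220 K
ln(ro/ri) = 0.6049
Q = 2*pi*15.1290*47.4940*121.9220 / 0.6049 = 910038.8827 W

910038.8827 W


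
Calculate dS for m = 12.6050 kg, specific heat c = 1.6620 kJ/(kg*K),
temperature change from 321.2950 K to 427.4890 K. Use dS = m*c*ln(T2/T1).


T2/T1 = 1.3305
ln(T2/T1) = 0.2856
dS = 12.6050 * 1.6620 * 0.2856 = 5.9825 kJ/K

5.9825 kJ/K


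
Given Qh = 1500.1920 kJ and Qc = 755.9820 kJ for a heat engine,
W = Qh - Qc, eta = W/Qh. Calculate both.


W = 1500.1920 - 755.9820 = 744.2100 kJ
eta = 744.2100 / 1500.1920 = 0.4961 = 49.6077%

W = 744.2100 kJ, eta = 49.6077%


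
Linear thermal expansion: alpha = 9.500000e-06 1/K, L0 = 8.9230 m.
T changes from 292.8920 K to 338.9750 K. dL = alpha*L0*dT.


dT = 46.0830 K
dL = 9.500000e-06 * 8.9230 * 46.0830 = 0.003906 m
L_final = 8.926906 m

dL = 0.003906 m


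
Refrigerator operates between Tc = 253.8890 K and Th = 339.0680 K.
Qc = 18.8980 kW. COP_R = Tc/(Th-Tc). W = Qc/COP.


COP = 253.8890 / 85.1790 = 2.9807
W = 18.8980 / 2.9807 = 6.3402 kW

COP = 2.9807, W = 6.3402 kW


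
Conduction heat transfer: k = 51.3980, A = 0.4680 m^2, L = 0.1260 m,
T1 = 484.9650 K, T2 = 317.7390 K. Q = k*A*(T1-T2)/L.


dT = 167.2260 K
Q = 51.3980 * 0.4680 * 167.2260 / 0.1260 = 31924.5901 W

31924.5901 W


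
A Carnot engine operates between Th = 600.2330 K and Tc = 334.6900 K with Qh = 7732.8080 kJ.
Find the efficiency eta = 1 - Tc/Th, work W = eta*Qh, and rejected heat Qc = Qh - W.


eta = 1 - 334.6900/600.2330 = 0.4424
W = 0.4424 * 7732.8080 = 3420.9932 kJ
Qc = 7732.8080 - 3420.9932 = 4311.8148 kJ

eta = 44.2400%, W = 3420.9932 kJ, Qc = 4311.8148 kJ


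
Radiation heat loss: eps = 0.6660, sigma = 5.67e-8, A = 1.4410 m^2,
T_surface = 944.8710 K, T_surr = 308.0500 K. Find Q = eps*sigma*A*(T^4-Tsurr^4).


T^4 = 7.9706e+11
Tsurr^4 = 9.0050e+09
Q = 0.6660 * 5.67e-8 * 1.4410 * 7.8805e+11 = 42882.1783 W

42882.1783 W


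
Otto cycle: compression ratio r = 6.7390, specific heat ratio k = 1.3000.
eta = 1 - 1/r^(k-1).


r^(k-1) = 1.7725
eta = 1 - 1/1.7725 = 0.4358 = 43.5815%

43.5815%


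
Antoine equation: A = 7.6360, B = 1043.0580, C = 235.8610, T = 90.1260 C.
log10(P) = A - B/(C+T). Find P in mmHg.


C+T = 325.9870
B/(C+T) = 3.1997
log10(P) = 7.6360 - 3.1997 = 4.4363
P = 10^4.4363 = 27309.1377 mmHg

27309.1377 mmHg


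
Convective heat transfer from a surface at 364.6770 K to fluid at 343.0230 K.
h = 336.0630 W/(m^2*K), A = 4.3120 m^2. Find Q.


dT = 21.6540 K
Q = 336.0630 * 4.3120 * 21.6540 = 31378.8906 W

31378.8906 W


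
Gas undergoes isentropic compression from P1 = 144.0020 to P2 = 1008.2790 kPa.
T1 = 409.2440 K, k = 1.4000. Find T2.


(k-1)/k = 0.2857
(P2/P1)^exp = 1.7438
T2 = 409.2440 * 1.7438 = 713.6274 K

713.6274 K


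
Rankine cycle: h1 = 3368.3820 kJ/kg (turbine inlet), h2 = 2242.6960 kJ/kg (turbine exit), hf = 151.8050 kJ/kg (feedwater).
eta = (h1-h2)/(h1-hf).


W = 1125.6860 kJ/kg
Q_in = 3216.5770 kJ/kg
eta = 0.3500 = 34.9964%

eta = 34.9964%


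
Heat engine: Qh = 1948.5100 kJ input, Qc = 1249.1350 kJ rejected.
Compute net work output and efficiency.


W = 1948.5100 - 1249.1350 = 699.3750 kJ
eta = 699.3750 / 1948.5100 = 0.3589 = 35.8928%

W = 699.3750 kJ, eta = 35.8928%


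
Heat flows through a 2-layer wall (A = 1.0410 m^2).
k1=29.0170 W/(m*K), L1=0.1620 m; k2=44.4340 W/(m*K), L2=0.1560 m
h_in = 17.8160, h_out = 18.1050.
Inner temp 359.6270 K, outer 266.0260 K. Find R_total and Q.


R_conv_in = 1/(17.8160*1.0410) = 0.0539
R_1 = 0.1620/(29.0170*1.0410) = 0.0054
R_2 = 0.1560/(44.4340*1.0410) = 0.0034
R_conv_out = 1/(18.1050*1.0410) = 0.0531
R_total = 0.1157 K/W
Q = 93.6010 / 0.1157 = 808.9118 W

R_total = 0.1157 K/W, Q = 808.9118 W


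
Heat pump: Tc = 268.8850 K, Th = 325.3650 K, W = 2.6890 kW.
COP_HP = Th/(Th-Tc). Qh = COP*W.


COP = 325.3650 / 56.4800 = 5.7607
Qh = 5.7607 * 2.6890 = 15.4906 kW

COP = 5.7607, Qh = 15.4906 kW


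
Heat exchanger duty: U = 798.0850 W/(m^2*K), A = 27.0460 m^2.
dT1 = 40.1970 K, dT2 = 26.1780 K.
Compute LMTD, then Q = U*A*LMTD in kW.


LMTD = 32.6880 K
Q = 798.0850 * 27.0460 * 32.6880 = 705570.6702 W = 705.5707 kW

705.5707 kW


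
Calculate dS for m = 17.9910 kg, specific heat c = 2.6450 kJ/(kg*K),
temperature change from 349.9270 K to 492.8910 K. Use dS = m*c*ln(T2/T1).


T2/T1 = 1.4086
ln(T2/T1) = 0.3426
dS = 17.9910 * 2.6450 * 0.3426 = 16.3013 kJ/K

16.3013 kJ/K


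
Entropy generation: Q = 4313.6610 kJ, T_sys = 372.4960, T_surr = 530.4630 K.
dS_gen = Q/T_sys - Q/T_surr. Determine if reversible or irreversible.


dS_sys = 4313.6610/372.4960 = 11.5804 kJ/K
dS_surr = -4313.6610/530.4630 = -8.1319 kJ/K
dS_gen = 11.5804 - 8.1319 = 3.4485 kJ/K (irreversible)

dS_gen = 3.4485 kJ/K, irreversible


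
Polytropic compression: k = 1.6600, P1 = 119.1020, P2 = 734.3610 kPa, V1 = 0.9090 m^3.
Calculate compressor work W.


(k-1)/k = 0.3976
(P2/P1)^exp = 2.0611
W = 2.5152 * 119.1020 * 0.9090 * (2.0611 - 1) = 288.9288 kJ

288.9288 kJ


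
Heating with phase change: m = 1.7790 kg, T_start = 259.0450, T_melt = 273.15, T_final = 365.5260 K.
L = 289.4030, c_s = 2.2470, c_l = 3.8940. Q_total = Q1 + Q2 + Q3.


Q1 (sensible, solid) = 1.7790 * 2.2470 * 14.1050 = 56.3835 kJ
Q2 (latent) = 1.7790 * 289.4030 = 514.8479 kJ
Q3 (sensible, liquid) = 1.7790 * 3.8940 * 92.3760 = 639.9279 kJ
Q_total = 1211.1594 kJ

1211.1594 kJ


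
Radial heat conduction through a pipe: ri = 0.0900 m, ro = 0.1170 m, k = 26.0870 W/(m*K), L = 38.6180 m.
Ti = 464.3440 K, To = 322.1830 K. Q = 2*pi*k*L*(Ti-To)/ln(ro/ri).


dT = 142.1610 K
ln(ro/ri) = 0.2624
Q = 2*pi*26.0870*38.6180*142.1610 / 0.2624 = 3429806.1378 W

3429806.1378 W


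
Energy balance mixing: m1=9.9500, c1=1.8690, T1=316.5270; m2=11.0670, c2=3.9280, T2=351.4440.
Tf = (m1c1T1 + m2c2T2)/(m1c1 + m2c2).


num = 21163.9942
den = 62.0677
Tf = 340.9823 K

340.9823 K


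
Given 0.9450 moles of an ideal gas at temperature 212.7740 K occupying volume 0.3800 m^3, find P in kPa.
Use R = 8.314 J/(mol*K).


P = nRT/V = 0.9450 * 8.314 * 212.7740 / 0.3800
= 1671.7079 / 0.3800 = 4399.2312 Pa = 4.3992 kPa

4.3992 kPa


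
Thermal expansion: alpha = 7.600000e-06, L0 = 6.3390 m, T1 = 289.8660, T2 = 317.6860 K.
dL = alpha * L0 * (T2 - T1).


dT = 27.8200 K
dL = 7.600000e-06 * 6.3390 * 27.8200 = 0.001340 m
L_final = 6.340340 m

dL = 0.001340 m


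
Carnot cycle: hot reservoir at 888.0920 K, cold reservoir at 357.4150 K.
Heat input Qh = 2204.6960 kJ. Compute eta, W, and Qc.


eta = 1 - 357.4150/888.0920 = 0.5975
W = 0.5975 * 2204.6960 = 1317.4102 kJ
Qc = 2204.6960 - 1317.4102 = 887.2858 kJ

eta = 59.7547%, W = 1317.4102 kJ, Qc = 887.2858 kJ


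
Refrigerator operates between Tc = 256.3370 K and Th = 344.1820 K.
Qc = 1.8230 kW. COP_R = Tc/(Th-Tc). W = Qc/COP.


COP = 256.3370 / 87.8450 = 2.9181
W = 1.8230 / 2.9181 = 0.6247 kW

COP = 2.9181, W = 0.6247 kW


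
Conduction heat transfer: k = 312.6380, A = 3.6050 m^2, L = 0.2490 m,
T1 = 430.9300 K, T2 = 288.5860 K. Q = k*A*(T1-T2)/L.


dT = 142.3440 K
Q = 312.6380 * 3.6050 * 142.3440 / 0.2490 = 644298.1013 W

644298.1013 W


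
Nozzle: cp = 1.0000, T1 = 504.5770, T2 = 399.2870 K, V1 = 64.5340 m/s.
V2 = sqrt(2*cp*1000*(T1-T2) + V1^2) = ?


dT = 105.2900 K
2*cp*1000*dT = 210580.0000
V1^2 = 4164.6372
V2 = sqrt(214744.6372) = 463.4055 m/s

463.4055 m/s


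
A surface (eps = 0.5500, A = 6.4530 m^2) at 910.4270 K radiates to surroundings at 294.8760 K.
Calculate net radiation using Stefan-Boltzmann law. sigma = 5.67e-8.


T^4 = 6.8704e+11
Tsurr^4 = 7.5606e+09
Q = 0.5500 * 5.67e-8 * 6.4530 * 6.7948e+11 = 136735.7786 W

136735.7786 W


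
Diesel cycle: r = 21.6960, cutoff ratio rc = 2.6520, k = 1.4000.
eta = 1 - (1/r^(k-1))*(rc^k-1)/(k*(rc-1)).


r^(k-1) = 3.4241
rc^k = 3.9174
eta = 0.6316 = 63.1606%

63.1606%


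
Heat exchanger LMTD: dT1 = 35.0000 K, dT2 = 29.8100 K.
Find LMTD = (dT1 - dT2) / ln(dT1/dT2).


dT1/dT2 = 1.1741
ln(dT1/dT2) = 0.1605
LMTD = 5.1900 / 0.1605 = 32.3356 K

32.3356 K


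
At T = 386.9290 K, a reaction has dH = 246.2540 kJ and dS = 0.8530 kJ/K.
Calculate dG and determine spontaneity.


T*dS = 386.9290 * 0.8530 = 330.0504 kJ
dG = 246.2540 - 330.0504 = -83.7964 kJ (spontaneous)

dG = -83.7964 kJ, spontaneous


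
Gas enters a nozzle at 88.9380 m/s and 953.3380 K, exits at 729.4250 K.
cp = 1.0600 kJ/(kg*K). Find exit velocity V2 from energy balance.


dT = 223.9130 K
2*cp*1000*dT = 474695.5600
V1^2 = 7909.9678
V2 = sqrt(482605.5278) = 694.6982 m/s

694.6982 m/s


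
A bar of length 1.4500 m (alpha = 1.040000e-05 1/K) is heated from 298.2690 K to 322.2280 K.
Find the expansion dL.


dT = 23.9590 K
dL = 1.040000e-05 * 1.4500 * 23.9590 = 0.000361 m
L_final = 1.450361 m

dL = 0.000361 m


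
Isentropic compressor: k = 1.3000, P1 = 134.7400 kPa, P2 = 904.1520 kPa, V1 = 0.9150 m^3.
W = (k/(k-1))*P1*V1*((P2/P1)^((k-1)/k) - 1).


(k-1)/k = 0.2308
(P2/P1)^exp = 1.5516
W = 4.3333 * 134.7400 * 0.9150 * (1.5516 - 1) = 294.7034 kJ

294.7034 kJ


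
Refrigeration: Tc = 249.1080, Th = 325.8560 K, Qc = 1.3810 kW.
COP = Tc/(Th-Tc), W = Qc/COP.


COP = 249.1080 / 76.7480 = 3.2458
W = 1.3810 / 3.2458 = 0.4255 kW

COP = 3.2458, W = 0.4255 kW


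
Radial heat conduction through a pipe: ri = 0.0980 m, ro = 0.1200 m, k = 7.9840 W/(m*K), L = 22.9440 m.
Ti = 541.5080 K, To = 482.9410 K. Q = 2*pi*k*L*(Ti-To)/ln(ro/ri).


dT = 58.5670 K
ln(ro/ri) = 0.2025
Q = 2*pi*7.9840*22.9440*58.5670 / 0.2025 = 332847.6127 W

332847.6127 W


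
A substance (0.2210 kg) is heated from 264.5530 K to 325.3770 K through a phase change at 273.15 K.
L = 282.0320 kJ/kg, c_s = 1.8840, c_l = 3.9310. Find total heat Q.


Q1 (sensible, solid) = 0.2210 * 1.8840 * 8.5970 = 3.5795 kJ
Q2 (latent) = 0.2210 * 282.0320 = 62.3291 kJ
Q3 (sensible, liquid) = 0.2210 * 3.9310 * 52.2270 = 45.3723 kJ
Q_total = 111.2808 kJ

111.2808 kJ


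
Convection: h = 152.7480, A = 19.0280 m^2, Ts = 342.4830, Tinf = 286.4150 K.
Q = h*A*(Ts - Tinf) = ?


dT = 56.0680 K
Q = 152.7480 * 19.0280 * 56.0680 = 162961.0221 W

162961.0221 W


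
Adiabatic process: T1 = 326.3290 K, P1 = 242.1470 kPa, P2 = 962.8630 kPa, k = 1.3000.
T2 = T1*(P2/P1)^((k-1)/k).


(k-1)/k = 0.2308
(P2/P1)^exp = 1.3751
T2 = 326.3290 * 1.3751 = 448.7438 K

448.7438 K


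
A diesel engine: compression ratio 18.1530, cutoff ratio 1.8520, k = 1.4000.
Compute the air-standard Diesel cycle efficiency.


r^(k-1) = 3.1884
rc^k = 2.3697
eta = 0.6398 = 63.9848%

63.9848%


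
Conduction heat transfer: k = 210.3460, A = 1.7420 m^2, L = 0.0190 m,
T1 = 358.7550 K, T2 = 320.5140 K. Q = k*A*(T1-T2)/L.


dT = 38.2410 K
Q = 210.3460 * 1.7420 * 38.2410 / 0.0190 = 737493.2471 W

737493.2471 W


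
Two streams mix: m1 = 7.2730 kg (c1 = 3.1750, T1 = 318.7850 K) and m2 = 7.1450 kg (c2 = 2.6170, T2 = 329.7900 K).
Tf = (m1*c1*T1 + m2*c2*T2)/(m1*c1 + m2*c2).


num = 13527.8783
den = 41.7902
Tf = 323.7090 K

323.7090 K


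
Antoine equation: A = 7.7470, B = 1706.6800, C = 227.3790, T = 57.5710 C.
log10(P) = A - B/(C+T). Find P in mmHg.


C+T = 284.9500
B/(C+T) = 5.9894
log10(P) = 7.7470 - 5.9894 = 1.7576
P = 10^1.7576 = 57.2267 mmHg

57.2267 mmHg


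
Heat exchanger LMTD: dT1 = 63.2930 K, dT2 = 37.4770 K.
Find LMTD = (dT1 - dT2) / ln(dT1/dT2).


dT1/dT2 = 1.6888
ln(dT1/dT2) = 0.5240
LMTD = 25.8160 / 0.5240 = 49.2627 K

49.2627 K


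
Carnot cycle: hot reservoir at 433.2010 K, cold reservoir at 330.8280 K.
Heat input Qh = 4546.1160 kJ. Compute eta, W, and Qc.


eta = 1 - 330.8280/433.2010 = 0.2363
W = 0.2363 * 4546.1160 = 1074.3270 kJ
Qc = 4546.1160 - 1074.3270 = 3471.7890 kJ

eta = 23.6318%, W = 1074.3270 kJ, Qc = 3471.7890 kJ


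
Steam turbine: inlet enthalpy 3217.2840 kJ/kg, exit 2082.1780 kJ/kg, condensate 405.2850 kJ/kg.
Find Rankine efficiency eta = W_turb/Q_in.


W = 1135.1060 kJ/kg
Q_in = 2811.9990 kJ/kg
eta = 0.4037 = 40.3665%

eta = 40.3665%


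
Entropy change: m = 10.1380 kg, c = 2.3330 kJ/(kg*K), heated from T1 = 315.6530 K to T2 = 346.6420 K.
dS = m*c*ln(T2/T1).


T2/T1 = 1.0982
ln(T2/T1) = 0.0936
dS = 10.1380 * 2.3330 * 0.0936 = 2.2150 kJ/K

2.2150 kJ/K


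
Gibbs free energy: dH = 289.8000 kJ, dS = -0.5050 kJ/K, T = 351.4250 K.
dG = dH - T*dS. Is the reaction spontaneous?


T*dS = 351.4250 * -0.5050 = -177.4696 kJ
dG = 289.8000 + 177.4696 = 467.2696 kJ (non-spontaneous)

dG = 467.2696 kJ, non-spontaneous


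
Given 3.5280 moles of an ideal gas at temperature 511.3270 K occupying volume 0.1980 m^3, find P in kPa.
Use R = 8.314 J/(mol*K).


P = nRT/V = 3.5280 * 8.314 * 511.3270 / 0.1980
= 14998.1372 / 0.1980 = 75748.1677 Pa = 75.7482 kPa

75.7482 kPa


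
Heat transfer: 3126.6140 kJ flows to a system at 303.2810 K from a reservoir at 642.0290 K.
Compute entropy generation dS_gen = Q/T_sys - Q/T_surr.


dS_sys = 3126.6140/303.2810 = 10.3093 kJ/K
dS_surr = -3126.6140/642.0290 = -4.8699 kJ/K
dS_gen = 10.3093 - 4.8699 = 5.4394 kJ/K (irreversible)

dS_gen = 5.4394 kJ/K, irreversible


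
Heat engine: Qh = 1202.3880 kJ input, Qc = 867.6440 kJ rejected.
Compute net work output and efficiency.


W = 1202.3880 - 867.6440 = 334.7440 kJ
eta = 334.7440 / 1202.3880 = 0.2784 = 27.8399%

W = 334.7440 kJ, eta = 27.8399%


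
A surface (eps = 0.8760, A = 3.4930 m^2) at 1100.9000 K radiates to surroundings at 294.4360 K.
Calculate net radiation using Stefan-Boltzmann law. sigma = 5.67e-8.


T^4 = 1.4689e+12
Tsurr^4 = 7.5156e+09
Q = 0.8760 * 5.67e-8 * 3.4930 * 1.4614e+12 = 253541.7421 W

253541.7421 W


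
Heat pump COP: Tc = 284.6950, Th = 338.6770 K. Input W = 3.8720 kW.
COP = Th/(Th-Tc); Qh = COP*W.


COP = 338.6770 / 53.9820 = 6.2739
Qh = 6.2739 * 3.8720 = 24.2925 kW

COP = 6.2739, Qh = 24.2925 kW


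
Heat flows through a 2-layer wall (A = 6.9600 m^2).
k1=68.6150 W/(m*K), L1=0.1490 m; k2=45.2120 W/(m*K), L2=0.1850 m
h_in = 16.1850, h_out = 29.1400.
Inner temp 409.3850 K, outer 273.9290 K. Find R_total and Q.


R_conv_in = 1/(16.1850*6.9600) = 0.0089
R_1 = 0.1490/(68.6150*6.9600) = 0.0003
R_2 = 0.1850/(45.2120*6.9600) = 0.0006
R_conv_out = 1/(29.1400*6.9600) = 0.0049
R_total = 0.0147 K/W
Q = 135.4560 / 0.0147 = 9209.8271 W

R_total = 0.0147 K/W, Q = 9209.8271 W


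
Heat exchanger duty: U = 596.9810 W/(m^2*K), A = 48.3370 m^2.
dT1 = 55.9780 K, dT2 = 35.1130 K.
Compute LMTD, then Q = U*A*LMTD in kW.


LMTD = 44.7375 K
Q = 596.9810 * 48.3370 * 44.7375 = 1290957.2256 W = 1290.9572 kW

1290.9572 kW


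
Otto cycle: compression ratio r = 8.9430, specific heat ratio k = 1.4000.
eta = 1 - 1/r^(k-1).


r^(k-1) = 2.4021
eta = 1 - 1/2.4021 = 0.5837 = 58.3700%

58.3700%


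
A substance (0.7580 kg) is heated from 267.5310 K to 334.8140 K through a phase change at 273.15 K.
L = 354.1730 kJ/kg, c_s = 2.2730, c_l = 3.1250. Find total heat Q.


Q1 (sensible, solid) = 0.7580 * 2.2730 * 5.6190 = 9.6812 kJ
Q2 (latent) = 0.7580 * 354.1730 = 268.4631 kJ
Q3 (sensible, liquid) = 0.7580 * 3.1250 * 61.6640 = 146.0666 kJ
Q_total = 424.2109 kJ

424.2109 kJ


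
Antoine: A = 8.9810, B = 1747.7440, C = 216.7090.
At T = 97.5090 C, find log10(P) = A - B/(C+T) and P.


C+T = 314.2180
B/(C+T) = 5.5622
log10(P) = 8.9810 - 5.5622 = 3.4188
P = 10^3.4188 = 2622.9980 mmHg

2622.9980 mmHg


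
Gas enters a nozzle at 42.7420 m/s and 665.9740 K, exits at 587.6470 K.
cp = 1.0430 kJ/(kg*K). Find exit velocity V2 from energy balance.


dT = 78.3270 K
2*cp*1000*dT = 163390.1220
V1^2 = 1826.8786
V2 = sqrt(165217.0006) = 406.4689 m/s

406.4689 m/s


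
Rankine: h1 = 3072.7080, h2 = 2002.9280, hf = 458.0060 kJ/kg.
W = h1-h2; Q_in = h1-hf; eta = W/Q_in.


W = 1069.7800 kJ/kg
Q_in = 2614.7020 kJ/kg
eta = 0.4091 = 40.9140%

eta = 40.9140%


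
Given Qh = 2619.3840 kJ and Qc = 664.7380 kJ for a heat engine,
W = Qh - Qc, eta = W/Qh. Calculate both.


W = 2619.3840 - 664.7380 = 1954.6460 kJ
eta = 1954.6460 / 2619.3840 = 0.7462 = 74.6224%

W = 1954.6460 kJ, eta = 74.6224%


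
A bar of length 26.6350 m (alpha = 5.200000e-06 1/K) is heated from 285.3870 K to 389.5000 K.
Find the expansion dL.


dT = 104.1130 K
dL = 5.200000e-06 * 26.6350 * 104.1130 = 0.014420 m
L_final = 26.649420 m

dL = 0.014420 m


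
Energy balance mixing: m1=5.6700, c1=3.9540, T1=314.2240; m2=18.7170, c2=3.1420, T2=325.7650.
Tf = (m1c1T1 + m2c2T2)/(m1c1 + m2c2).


num = 26202.4977
den = 81.2280
Tf = 322.5796 K

322.5796 K


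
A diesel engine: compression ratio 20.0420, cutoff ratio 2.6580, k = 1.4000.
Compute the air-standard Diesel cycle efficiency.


r^(k-1) = 3.3172
rc^k = 3.9299
eta = 0.6195 = 61.9497%

61.9497%


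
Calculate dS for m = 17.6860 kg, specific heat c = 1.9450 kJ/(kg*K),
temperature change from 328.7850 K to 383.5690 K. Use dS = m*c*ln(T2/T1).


T2/T1 = 1.1666
ln(T2/T1) = 0.1541
dS = 17.6860 * 1.9450 * 0.1541 = 5.3015 kJ/K

5.3015 kJ/K


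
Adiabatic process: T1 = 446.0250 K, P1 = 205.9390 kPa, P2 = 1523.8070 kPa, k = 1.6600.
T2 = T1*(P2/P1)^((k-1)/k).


(k-1)/k = 0.3976
(P2/P1)^exp = 2.2161
T2 = 446.0250 * 2.2161 = 988.4195 K

988.4195 K


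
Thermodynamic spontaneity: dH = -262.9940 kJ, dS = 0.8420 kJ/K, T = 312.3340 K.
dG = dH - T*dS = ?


T*dS = 312.3340 * 0.8420 = 262.9852 kJ
dG = -262.9940 - 262.9852 = -525.9792 kJ (spontaneous)

dG = -525.9792 kJ, spontaneous


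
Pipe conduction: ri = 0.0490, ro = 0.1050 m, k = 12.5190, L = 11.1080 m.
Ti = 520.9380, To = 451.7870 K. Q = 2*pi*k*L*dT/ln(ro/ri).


dT = 69.1510 K
ln(ro/ri) = 0.7621
Q = 2*pi*12.5190*11.1080*69.1510 / 0.7621 = 79277.3379 W

79277.3379 W


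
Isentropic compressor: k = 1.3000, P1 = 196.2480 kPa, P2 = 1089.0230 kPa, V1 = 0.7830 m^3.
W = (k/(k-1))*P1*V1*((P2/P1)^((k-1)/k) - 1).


(k-1)/k = 0.2308
(P2/P1)^exp = 1.4851
W = 4.3333 * 196.2480 * 0.7830 * (1.4851 - 1) = 322.9907 kJ

322.9907 kJ


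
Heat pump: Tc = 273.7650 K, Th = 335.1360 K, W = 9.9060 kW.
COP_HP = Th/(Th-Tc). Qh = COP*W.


COP = 335.1360 / 61.3710 = 5.4608
Qh = 5.4608 * 9.9060 = 54.0949 kW

COP = 5.4608, Qh = 54.0949 kW


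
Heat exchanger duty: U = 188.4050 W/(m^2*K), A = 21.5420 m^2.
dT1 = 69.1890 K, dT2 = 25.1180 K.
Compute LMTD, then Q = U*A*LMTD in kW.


LMTD = 43.4944 K
Q = 188.4050 * 21.5420 * 43.4944 = 176527.2132 W = 176.5272 kW

176.5272 kW


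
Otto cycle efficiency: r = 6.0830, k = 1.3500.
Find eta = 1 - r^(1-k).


r^(k-1) = 1.8812
eta = 1 - 1/1.8812 = 0.4684 = 46.8432%

46.8432%


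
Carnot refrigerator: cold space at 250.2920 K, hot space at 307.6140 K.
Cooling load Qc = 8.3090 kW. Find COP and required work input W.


COP = 250.2920 / 57.3220 = 4.3664
W = 8.3090 / 4.3664 = 1.9029 kW

COP = 4.3664, W = 1.9029 kW


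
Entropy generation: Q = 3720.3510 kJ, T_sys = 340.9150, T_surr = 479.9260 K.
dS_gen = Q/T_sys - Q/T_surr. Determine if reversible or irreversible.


dS_sys = 3720.3510/340.9150 = 10.9128 kJ/K
dS_surr = -3720.3510/479.9260 = -7.7519 kJ/K
dS_gen = 10.9128 - 7.7519 = 3.1609 kJ/K (irreversible)

dS_gen = 3.1609 kJ/K, irreversible


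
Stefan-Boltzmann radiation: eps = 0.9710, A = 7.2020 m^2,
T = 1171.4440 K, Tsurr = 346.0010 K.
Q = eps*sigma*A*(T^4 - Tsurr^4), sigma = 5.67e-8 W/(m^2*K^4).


T^4 = 1.8832e+12
Tsurr^4 = 1.4332e+10
Q = 0.9710 * 5.67e-8 * 7.2020 * 1.8688e+12 = 741009.2311 W

741009.2311 W


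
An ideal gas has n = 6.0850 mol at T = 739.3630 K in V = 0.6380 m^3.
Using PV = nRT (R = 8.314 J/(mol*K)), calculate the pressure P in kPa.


P = nRT/V = 6.0850 * 8.314 * 739.3630 / 0.6380
= 37404.8843 / 0.6380 = 58628.3453 Pa = 58.6283 kPa

58.6283 kPa


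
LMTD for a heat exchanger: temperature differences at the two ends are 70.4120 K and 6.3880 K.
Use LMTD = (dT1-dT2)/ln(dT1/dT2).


dT1/dT2 = 11.0225
ln(dT1/dT2) = 2.3999
LMTD = 64.0240 / 2.3999 = 26.6773 K

26.6773 K


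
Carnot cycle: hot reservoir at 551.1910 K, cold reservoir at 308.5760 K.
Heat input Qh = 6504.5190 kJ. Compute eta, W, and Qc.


eta = 1 - 308.5760/551.1910 = 0.4402
W = 0.4402 * 6504.5190 = 2863.0618 kJ
Qc = 6504.5190 - 2863.0618 = 3641.4572 kJ

eta = 44.0165%, W = 2863.0618 kJ, Qc = 3641.4572 kJ


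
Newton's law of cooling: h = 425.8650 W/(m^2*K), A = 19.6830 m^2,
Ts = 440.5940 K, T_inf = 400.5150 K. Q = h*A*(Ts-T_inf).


dT = 40.0790 K
Q = 425.8650 * 19.6830 * 40.0790 = 335954.2336 W

335954.2336 W


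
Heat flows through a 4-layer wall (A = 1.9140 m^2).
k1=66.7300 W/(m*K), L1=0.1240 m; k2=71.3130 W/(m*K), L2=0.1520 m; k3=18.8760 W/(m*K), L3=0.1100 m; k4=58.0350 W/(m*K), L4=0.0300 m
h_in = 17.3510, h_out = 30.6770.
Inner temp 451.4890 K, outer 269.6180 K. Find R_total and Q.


R_conv_in = 1/(17.3510*1.9140) = 0.0301
R_1 = 0.1240/(66.7300*1.9140) = 0.0010
R_2 = 0.1520/(71.3130*1.9140) = 0.0011
R_3 = 0.1100/(18.8760*1.9140) = 0.0030
R_4 = 0.0300/(58.0350*1.9140) = 0.0003
R_conv_out = 1/(30.6770*1.9140) = 0.0170
R_total = 0.0525 K/W
Q = 181.8710 / 0.0525 = 3461.4401 W

R_total = 0.0525 K/W, Q = 3461.4401 W


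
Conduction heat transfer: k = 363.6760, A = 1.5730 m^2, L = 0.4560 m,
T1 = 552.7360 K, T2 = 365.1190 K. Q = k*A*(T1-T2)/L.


dT = 187.6170 K
Q = 363.6760 * 1.5730 * 187.6170 / 0.4560 = 235369.7841 W

235369.7841 W


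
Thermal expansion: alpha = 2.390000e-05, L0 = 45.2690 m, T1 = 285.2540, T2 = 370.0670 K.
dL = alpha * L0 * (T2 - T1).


dT = 84.8130 K
dL = 2.390000e-05 * 45.2690 * 84.8130 = 0.091762 m
L_final = 45.360762 m

dL = 0.091762 m


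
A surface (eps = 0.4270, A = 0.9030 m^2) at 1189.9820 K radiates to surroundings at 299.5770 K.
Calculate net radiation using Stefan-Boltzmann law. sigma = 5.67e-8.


T^4 = 2.0052e+12
Tsurr^4 = 8.0544e+09
Q = 0.4270 * 5.67e-8 * 0.9030 * 1.9972e+12 = 43662.8719 W

43662.8719 W


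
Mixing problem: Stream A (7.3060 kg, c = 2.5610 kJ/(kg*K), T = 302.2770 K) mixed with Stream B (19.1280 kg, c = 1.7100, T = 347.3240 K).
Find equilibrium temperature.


num = 17016.3830
den = 51.4195
Tf = 330.9322 K

330.9322 K


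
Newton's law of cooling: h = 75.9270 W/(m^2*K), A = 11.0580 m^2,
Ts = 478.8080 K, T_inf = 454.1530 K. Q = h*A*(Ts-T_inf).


dT = 24.6550 K
Q = 75.9270 * 11.0580 * 24.6550 = 20700.3569 W

20700.3569 W


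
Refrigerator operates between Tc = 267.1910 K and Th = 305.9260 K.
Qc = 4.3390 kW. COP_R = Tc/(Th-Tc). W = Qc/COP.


COP = 267.1910 / 38.7350 = 6.8979
W = 4.3390 / 6.8979 = 0.6290 kW

COP = 6.8979, W = 0.6290 kW


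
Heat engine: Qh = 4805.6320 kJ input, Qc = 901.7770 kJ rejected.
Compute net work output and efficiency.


W = 4805.6320 - 901.7770 = 3903.8550 kJ
eta = 3903.8550 / 4805.6320 = 0.8123 = 81.2350%

W = 3903.8550 kJ, eta = 81.2350%


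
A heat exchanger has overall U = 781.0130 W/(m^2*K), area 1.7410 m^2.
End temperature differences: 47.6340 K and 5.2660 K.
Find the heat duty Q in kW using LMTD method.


LMTD = 19.2383 K
Q = 781.0130 * 1.7410 * 19.2383 = 26159.1305 W = 26.1591 kW

26.1591 kW


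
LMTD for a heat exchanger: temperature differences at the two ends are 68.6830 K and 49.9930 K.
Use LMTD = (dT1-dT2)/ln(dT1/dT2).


dT1/dT2 = 1.3739
ln(dT1/dT2) = 0.3176
LMTD = 18.6900 / 0.3176 = 58.8441 K

58.8441 K


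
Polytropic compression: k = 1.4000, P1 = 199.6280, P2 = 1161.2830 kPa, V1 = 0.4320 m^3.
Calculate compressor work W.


(k-1)/k = 0.2857
(P2/P1)^exp = 1.6538
W = 3.5000 * 199.6280 * 0.4320 * (1.6538 - 1) = 197.3500 kJ

197.3500 kJ


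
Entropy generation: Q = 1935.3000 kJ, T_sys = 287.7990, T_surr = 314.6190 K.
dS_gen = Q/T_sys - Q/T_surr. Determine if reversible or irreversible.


dS_sys = 1935.3000/287.7990 = 6.7245 kJ/K
dS_surr = -1935.3000/314.6190 = -6.1512 kJ/K
dS_gen = 6.7245 - 6.1512 = 0.5732 kJ/K (irreversible)

dS_gen = 0.5732 kJ/K, irreversible


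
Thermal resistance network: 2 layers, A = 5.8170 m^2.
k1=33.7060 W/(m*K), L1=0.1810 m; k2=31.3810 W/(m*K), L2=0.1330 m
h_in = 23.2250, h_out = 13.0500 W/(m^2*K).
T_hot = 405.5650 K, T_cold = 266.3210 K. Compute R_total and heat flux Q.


R_conv_in = 1/(23.2250*5.8170) = 0.0074
R_1 = 0.1810/(33.7060*5.8170) = 0.0009
R_2 = 0.1330/(31.3810*5.8170) = 0.0007
R_conv_out = 1/(13.0500*5.8170) = 0.0132
R_total = 0.0222 K/W
Q = 139.2440 / 0.0222 = 6264.6747 W

R_total = 0.0222 K/W, Q = 6264.6747 W


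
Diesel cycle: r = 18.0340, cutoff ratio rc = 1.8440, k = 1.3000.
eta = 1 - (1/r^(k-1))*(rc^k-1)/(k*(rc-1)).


r^(k-1) = 2.3814
rc^k = 2.2156
eta = 0.5348 = 53.4764%

53.4764%


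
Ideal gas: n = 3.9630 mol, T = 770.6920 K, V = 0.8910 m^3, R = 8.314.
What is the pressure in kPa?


P = nRT/V = 3.9630 * 8.314 * 770.6920 / 0.8910
= 25393.0544 / 0.8910 = 28499.4999 Pa = 28.4995 kPa

28.4995 kPa


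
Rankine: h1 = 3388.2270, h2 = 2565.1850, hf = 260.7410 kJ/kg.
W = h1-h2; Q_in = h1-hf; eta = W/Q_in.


W = 823.0420 kJ/kg
Q_in = 3127.4860 kJ/kg
eta = 0.2632 = 26.3164%

eta = 26.3164%


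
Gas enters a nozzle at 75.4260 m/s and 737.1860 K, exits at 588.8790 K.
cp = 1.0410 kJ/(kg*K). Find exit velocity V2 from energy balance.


dT = 148.3070 K
2*cp*1000*dT = 308775.1740
V1^2 = 5689.0815
V2 = sqrt(314464.2555) = 560.7711 m/s

560.7711 m/s


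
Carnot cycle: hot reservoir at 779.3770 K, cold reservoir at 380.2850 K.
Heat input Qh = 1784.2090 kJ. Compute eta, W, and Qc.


eta = 1 - 380.2850/779.3770 = 0.5121
W = 0.5121 * 1784.2090 = 913.6317 kJ
Qc = 1784.2090 - 913.6317 = 870.5773 kJ

eta = 51.2065%, W = 913.6317 kJ, Qc = 870.5773 kJ


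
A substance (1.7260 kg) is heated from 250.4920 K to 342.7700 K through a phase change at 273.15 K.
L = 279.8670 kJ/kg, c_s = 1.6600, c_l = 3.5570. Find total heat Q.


Q1 (sensible, solid) = 1.7260 * 1.6600 * 22.6580 = 64.9188 kJ
Q2 (latent) = 1.7260 * 279.8670 = 483.0504 kJ
Q3 (sensible, liquid) = 1.7260 * 3.5570 * 69.6200 = 427.4238 kJ
Q_total = 975.3930 kJ

975.3930 kJ


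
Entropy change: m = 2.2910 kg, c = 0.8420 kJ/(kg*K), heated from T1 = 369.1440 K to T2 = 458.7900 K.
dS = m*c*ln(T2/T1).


T2/T1 = 1.2428
ln(T2/T1) = 0.2174
dS = 2.2910 * 0.8420 * 0.2174 = 0.4194 kJ/K

0.4194 kJ/K


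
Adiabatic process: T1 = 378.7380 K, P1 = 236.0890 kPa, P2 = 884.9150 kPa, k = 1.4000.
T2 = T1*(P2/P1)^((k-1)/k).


(k-1)/k = 0.2857
(P2/P1)^exp = 1.4586
T2 = 378.7380 * 1.4586 = 552.4451 K

552.4451 K


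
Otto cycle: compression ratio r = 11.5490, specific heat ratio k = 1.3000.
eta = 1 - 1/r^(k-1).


r^(k-1) = 2.0834
eta = 1 - 1/2.0834 = 0.5200 = 52.0005%

52.0005%


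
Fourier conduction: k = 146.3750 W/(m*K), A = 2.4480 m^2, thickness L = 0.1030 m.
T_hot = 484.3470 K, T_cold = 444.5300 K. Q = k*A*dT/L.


dT = 39.8170 K
Q = 146.3750 * 2.4480 * 39.8170 / 0.1030 = 138519.0907 W

138519.0907 W


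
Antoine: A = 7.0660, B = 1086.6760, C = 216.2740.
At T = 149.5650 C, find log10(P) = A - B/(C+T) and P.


C+T = 365.8390
B/(C+T) = 2.9704
log10(P) = 7.0660 - 2.9704 = 4.0956
P = 10^4.0956 = 12463.3059 mmHg

12463.3059 mmHg


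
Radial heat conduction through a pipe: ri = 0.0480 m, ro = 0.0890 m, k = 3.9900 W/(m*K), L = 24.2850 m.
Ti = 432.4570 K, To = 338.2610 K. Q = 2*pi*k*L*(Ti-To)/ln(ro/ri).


dT = 94.1960 K
ln(ro/ri) = 0.6174
Q = 2*pi*3.9900*24.2850*94.1960 / 0.6174 = 92882.0594 W

92882.0594 W


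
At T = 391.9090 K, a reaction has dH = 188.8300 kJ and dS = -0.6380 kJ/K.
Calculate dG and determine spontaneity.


T*dS = 391.9090 * -0.6380 = -250.0379 kJ
dG = 188.8300 + 250.0379 = 438.8679 kJ (non-spontaneous)

dG = 438.8679 kJ, non-spontaneous


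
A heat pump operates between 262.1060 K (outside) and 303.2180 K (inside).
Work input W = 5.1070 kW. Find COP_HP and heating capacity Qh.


COP = 303.2180 / 41.1120 = 7.3754
Qh = 7.3754 * 5.1070 = 37.6662 kW

COP = 7.3754, Qh = 37.6662 kW


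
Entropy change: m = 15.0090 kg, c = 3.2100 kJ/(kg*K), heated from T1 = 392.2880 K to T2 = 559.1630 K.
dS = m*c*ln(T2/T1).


T2/T1 = 1.4254
ln(T2/T1) = 0.3544
dS = 15.0090 * 3.2100 * 0.3544 = 17.0768 kJ/K

17.0768 kJ/K


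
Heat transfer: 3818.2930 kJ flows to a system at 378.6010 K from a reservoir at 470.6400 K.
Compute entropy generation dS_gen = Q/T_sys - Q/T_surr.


dS_sys = 3818.2930/378.6010 = 10.0853 kJ/K
dS_surr = -3818.2930/470.6400 = -8.1130 kJ/K
dS_gen = 10.0853 - 8.1130 = 1.9723 kJ/K (irreversible)

dS_gen = 1.9723 kJ/K, irreversible


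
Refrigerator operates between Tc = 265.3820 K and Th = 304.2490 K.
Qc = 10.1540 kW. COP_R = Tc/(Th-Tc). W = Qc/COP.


COP = 265.3820 / 38.8670 = 6.8280
W = 10.1540 / 6.8280 = 1.4871 kW

COP = 6.8280, W = 1.4871 kW


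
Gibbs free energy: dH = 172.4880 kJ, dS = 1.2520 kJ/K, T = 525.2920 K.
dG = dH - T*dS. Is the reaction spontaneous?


T*dS = 525.2920 * 1.2520 = 657.6656 kJ
dG = 172.4880 - 657.6656 = -485.1776 kJ (spontaneous)

dG = -485.1776 kJ, spontaneous


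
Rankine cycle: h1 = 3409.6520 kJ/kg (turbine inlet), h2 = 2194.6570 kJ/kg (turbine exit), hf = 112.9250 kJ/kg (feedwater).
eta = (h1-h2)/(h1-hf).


W = 1214.9950 kJ/kg
Q_in = 3296.7270 kJ/kg
eta = 0.3685 = 36.8546%

eta = 36.8546%
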